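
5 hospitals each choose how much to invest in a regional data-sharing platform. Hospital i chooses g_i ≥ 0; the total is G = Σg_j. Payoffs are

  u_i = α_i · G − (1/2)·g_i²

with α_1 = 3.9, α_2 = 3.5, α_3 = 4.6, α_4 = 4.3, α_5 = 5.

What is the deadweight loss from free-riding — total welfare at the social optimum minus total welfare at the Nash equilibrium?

726.59

Hospital i's FOC: ∂u_i/∂g_i = α_i − g_i = 0, so g_i* = α_i.
NE contributions = (3.9, 3.5, 4.6, 4.3, 5); G = 21.3.
W^NE = (Σα)·G − ½Σα_i² = 21.3² − ½·92.11 = 407.635.
Planner sets g_i = Σα_j = 21.3 for every i, so G^SO = 5·21.3 = 106.5.
W^SO = (Σα)·G^SO − ½·5·(Σα)² = (5/2)·21.3² = 1134.225.
Deadweight loss = W^SO − W^NE = 726.59.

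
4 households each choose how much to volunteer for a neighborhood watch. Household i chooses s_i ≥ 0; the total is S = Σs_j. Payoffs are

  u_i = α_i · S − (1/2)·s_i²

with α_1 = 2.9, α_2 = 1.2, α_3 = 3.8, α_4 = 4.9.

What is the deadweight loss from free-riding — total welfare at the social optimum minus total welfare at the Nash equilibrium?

Household i's FOC: ∂u_i/∂s_i = α_i − s_i = 0, so s_i* = α_i.
NE contributions = (2.9, 1.2, 3.8, 4.9); S = 12.8.
W^NE = (Σα)·S − ½Σα_i² = 12.8² − ½·48.3 = 139.69.
Planner sets s_i = Σα_j = 12.8 for every i, so S^SO = 4·12.8 = 51.2.
W^SO = (Σα)·S^SO − ½·4·(Σα)² = (4/2)·12.8² = 327.68.
Deadweight loss = W^SO − W^NE = 187.99.

187.99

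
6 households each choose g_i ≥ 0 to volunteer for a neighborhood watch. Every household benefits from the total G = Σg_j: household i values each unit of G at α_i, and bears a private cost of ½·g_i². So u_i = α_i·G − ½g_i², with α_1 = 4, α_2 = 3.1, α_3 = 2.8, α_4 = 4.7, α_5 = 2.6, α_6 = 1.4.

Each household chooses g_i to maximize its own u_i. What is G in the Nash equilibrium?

Household i's FOC: ∂u_i/∂g_i = α_i − g_i = 0, so g_i* = α_i.
NE contributions = (4, 3.1, 2.8, 4.7, 2.6, 1.4); G = 18.6.

18.6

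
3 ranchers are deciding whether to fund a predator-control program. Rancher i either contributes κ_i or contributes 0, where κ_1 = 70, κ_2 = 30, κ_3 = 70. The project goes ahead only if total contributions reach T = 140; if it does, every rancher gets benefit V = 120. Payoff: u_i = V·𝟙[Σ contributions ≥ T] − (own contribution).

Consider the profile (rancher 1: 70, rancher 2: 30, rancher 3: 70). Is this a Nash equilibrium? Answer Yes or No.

Total = 170 ≥ 140: provided.
Rancher 1 (pledges 70, payoff 50): dropping to 0 → total 100, payoff 0. No gain.
Rancher 2 (pledges 30, payoff 90): dropping to 0 → total 140, payoff 120. Profitable deviation.

No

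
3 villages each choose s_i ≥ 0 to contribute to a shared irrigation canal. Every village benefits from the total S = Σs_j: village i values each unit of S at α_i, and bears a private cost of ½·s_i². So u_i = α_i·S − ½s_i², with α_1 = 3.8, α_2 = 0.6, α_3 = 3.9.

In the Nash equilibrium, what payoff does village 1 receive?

24.32

Village i's FOC: ∂u_i/∂s_i = α_i − s_i = 0, so s_i* = α_i.
NE contributions = (3.8, 0.6, 3.9); S = 8.3.
u_1 = α_1·S − ½·(s_1)² = 3.8·8.3 − ½·3.8² = 24.32.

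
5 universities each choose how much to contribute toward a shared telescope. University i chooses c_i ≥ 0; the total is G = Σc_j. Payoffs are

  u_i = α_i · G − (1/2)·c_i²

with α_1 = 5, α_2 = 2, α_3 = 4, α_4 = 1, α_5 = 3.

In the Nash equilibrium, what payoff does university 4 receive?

University i's FOC: ∂u_i/∂c_i = α_i − c_i = 0, so c_i* = α_i.
NE contributions = (5, 2, 4, 1, 3); G = 15.
u_4 = α_4·G − ½·(c_4)² = 1·15 − ½·1² = 14.5.

14.5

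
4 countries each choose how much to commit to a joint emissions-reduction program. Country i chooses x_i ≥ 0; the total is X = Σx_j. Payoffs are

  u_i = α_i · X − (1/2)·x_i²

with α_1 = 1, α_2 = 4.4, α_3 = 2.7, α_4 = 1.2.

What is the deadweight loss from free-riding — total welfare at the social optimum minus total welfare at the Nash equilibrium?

Country i's FOC: ∂u_i/∂x_i = α_i − x_i = 0, so x_i* = α_i.
NE contributions = (1, 4.4, 2.7, 1.2); X = 9.3.
W^NE = (Σα)·X − ½Σα_i² = 9.3² − ½·29.09 = 71.945.
Planner sets x_i = Σα_j = 9.3 for every i, so X^SO = 4·9.3 = 37.2.
W^SO = (Σα)·X^SO − ½·4·(Σα)² = (4/2)·9.3² = 172.98.
Deadweight loss = W^SO − W^NE = 101.035.

101.035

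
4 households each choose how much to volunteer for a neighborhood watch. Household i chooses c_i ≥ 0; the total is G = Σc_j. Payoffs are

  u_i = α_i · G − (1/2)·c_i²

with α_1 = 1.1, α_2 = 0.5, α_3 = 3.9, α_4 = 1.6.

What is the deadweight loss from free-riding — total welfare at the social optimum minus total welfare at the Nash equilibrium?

Household i's FOC: ∂u_i/∂c_i = α_i − c_i = 0, so c_i* = α_i.
NE contributions = (1.1, 0.5, 3.9, 1.6); G = 7.1.
W^NE = (Σα)·G − ½Σα_i² = 7.1² − ½·19.23 = 40.795.
Planner sets c_i = Σα_j = 7.1 for every i, so G^SO = 4·7.1 = 28.4.
W^SO = (Σα)·G^SO − ½·4·(Σα)² = (4/2)·7.1² = 100.82.
Deadweight loss = W^SO − W^NE = 60.025.

60.025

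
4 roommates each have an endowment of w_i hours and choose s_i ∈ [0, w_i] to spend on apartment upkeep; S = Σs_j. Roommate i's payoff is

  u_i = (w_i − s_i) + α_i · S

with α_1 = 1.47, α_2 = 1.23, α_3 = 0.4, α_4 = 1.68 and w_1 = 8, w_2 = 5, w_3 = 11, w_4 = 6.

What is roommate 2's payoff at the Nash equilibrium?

23.37

∂u_i/∂s_i = α_i − 1, so roommate i contributes w_i if α_i > 1, else 0.
α_i > 1 for i ∈ {1, 2, 4}; NE contributions (8, 5, 0, 6), S = 19.
u_2 = (5 − 5) + 1.23·19 = 23.37.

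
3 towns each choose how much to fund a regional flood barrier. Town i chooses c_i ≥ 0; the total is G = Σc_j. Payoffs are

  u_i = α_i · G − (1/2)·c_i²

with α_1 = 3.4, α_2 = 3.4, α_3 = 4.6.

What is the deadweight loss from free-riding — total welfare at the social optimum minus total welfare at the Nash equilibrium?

Town i's FOC: ∂u_i/∂c_i = α_i − c_i = 0, so c_i* = α_i.
NE contributions = (3.4, 3.4, 4.6); G = 11.4.
W^NE = (Σα)·G − ½Σα_i² = 11.4² − ½·44.28 = 107.82.
Planner sets c_i = Σα_j = 11.4 for every i, so G^SO = 3·11.4 = 34.2.
W^SO = (Σα)·G^SO − ½·3·(Σα)² = (3/2)·11.4² = 194.94.
Deadweight loss = W^SO − W^NE = 87.12.

87.12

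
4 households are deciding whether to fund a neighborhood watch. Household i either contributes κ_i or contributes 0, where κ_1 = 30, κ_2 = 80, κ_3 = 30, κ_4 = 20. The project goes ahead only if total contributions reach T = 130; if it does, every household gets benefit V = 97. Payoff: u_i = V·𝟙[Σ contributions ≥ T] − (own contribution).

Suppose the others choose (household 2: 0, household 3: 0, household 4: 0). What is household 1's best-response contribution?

Others' total = 0. Even contributing 30 gives 30 < 130: no benefit either way.
Best response: 0.

0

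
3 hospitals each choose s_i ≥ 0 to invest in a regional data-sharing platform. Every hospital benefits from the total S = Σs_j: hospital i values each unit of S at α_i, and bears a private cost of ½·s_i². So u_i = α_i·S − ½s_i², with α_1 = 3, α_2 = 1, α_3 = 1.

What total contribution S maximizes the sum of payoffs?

15

Planner FOC: ∂(Σu_j)/∂s_i = (Σα_j) − s_i = 0, so s_i^SO = Σα_j = 5 for every i; S^SO = 15.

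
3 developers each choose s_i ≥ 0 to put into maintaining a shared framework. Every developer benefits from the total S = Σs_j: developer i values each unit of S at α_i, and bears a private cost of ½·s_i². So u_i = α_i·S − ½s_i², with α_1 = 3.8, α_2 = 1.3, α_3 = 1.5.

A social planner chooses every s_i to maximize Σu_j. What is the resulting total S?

Planner FOC: ∂(Σu_j)/∂s_i = (Σα_j) − s_i = 0, so s_i^SO = Σα_j = 6.6 for every i; S^SO = 19.8.

19.8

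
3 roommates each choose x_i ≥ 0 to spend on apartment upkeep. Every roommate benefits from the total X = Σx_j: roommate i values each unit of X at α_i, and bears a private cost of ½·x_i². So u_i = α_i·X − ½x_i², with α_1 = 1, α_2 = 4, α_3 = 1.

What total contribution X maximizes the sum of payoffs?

Planner FOC: ∂(Σu_j)/∂x_i = (Σα_j) − x_i = 0, so x_i^SO = Σα_j = 6 for every i; X^SO = 18.

18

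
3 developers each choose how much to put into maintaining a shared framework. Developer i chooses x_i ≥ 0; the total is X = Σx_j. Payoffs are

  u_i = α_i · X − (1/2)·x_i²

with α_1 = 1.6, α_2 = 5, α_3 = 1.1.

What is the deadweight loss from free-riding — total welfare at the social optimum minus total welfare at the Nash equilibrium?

44.03

Developer i's FOC: ∂u_i/∂x_i = α_i − x_i = 0, so x_i* = α_i.
NE contributions = (1.6, 5, 1.1); X = 7.7.
W^NE = (Σα)·X − ½Σα_i² = 7.7² − ½·28.77 = 44.905.
Planner sets x_i = Σα_j = 7.7 for every i, so X^SO = 3·7.7 = 23.1.
W^SO = (Σα)·X^SO − ½·3·(Σα)² = (3/2)·7.7² = 88.935.
Deadweight loss = W^SO − W^NE = 44.03.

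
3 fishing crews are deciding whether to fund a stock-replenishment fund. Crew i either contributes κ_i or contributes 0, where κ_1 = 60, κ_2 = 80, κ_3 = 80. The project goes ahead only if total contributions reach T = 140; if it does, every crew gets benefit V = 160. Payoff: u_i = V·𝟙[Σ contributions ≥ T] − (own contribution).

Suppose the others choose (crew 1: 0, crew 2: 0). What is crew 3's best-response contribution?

0

Others' total = 0. Even contributing 80 gives 80 < 140: no benefit either way.
Best response: 0.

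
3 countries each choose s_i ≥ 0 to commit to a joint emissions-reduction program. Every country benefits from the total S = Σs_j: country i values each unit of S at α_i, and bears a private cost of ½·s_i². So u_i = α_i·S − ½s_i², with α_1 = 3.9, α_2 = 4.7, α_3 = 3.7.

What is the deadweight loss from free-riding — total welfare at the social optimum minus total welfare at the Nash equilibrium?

101.14

Country i's FOC: ∂u_i/∂s_i = α_i − s_i = 0, so s_i* = α_i.
NE contributions = (3.9, 4.7, 3.7); S = 12.3.
W^NE = (Σα)·S − ½Σα_i² = 12.3² − ½·50.99 = 125.795.
Planner sets s_i = Σα_j = 12.3 for every i, so S^SO = 3·12.3 = 36.9.
W^SO = (Σα)·S^SO − ½·3·(Σα)² = (3/2)·12.3² = 226.935.
Deadweight loss = W^SO − W^NE = 101.14.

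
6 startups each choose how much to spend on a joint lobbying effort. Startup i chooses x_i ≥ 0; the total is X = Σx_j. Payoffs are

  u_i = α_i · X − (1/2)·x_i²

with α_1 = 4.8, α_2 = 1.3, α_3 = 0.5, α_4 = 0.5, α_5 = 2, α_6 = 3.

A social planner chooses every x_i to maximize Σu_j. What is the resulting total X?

Planner FOC: ∂(Σu_j)/∂x_i = (Σα_j) − x_i = 0, so x_i^SO = Σα_j = 12.1 for every i; X^SO = 72.6.

72.6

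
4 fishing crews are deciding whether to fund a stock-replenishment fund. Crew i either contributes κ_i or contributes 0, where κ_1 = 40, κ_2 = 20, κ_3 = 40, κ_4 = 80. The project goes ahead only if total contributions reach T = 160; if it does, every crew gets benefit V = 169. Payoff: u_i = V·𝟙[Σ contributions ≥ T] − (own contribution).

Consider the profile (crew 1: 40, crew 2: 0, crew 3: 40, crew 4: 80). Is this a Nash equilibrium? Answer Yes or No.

Yes

Total = 160 ≥ 160: provided.
Crew 1 (pledges 40, payoff 129): dropping to 0 → total 120, payoff 0. No gain.
Crew 2 (pledges 0, payoff 169): pledging 20 → total 180, payoff 149. No gain.
Crew 3 (pledges 40, payoff 129): dropping to 0 → total 120, payoff 0. No gain.
Crew 4 (pledges 80, payoff 89): dropping to 0 → total 80, payoff 0. No gain.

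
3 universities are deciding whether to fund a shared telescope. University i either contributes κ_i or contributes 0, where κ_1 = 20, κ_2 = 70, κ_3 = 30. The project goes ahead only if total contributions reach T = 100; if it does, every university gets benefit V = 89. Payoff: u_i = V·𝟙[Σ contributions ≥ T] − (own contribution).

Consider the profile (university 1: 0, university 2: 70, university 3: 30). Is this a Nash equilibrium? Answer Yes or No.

Yes

Total = 100 ≥ 100: provided.
University 1 (pledges 0, payoff 89): pledging 20 → total 120, payoff 69. No gain.
University 2 (pledges 70, payoff 19): dropping to 0 → total 30, payoff 0. No gain.
University 3 (pledges 30, payoff 59): dropping to 0 → total 70, payoff 0. No gain.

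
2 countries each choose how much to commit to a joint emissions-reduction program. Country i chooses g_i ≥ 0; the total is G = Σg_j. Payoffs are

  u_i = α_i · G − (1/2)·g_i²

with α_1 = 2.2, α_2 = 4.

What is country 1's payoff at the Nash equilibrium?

11.22

Country i's FOC: ∂u_i/∂g_i = α_i − g_i = 0, so g_i* = α_i.
NE contributions = (2.2, 4); G = 6.2.
u_1 = α_1·G − ½·(g_1)² = 2.2·6.2 − ½·2.2² = 11.22.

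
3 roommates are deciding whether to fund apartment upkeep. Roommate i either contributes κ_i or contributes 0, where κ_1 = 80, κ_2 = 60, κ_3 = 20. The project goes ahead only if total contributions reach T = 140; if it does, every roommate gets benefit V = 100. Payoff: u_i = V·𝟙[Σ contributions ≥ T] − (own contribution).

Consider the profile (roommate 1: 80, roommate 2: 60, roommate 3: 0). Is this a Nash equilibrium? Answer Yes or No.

Yes

Total = 140 ≥ 140: provided.
Roommate 1 (pledges 80, payoff 20): dropping to 0 → total 60, payoff 0. No gain.
Roommate 2 (pledges 60, payoff 40): dropping to 0 → total 80, payoff 0. No gain.
Roommate 3 (pledges 0, payoff 100): pledging 20 → total 160, payoff 80. No gain.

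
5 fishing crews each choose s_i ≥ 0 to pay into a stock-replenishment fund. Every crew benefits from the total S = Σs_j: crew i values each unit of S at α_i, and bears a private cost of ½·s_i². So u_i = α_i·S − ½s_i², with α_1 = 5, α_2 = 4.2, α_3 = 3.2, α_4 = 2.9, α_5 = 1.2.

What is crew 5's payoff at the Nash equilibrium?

19.08

Crew i's FOC: ∂u_i/∂s_i = α_i − s_i = 0, so s_i* = α_i.
NE contributions = (5, 4.2, 3.2, 2.9, 1.2); S = 16.5.
u_5 = α_5·S − ½·(s_5)² = 1.2·16.5 − ½·1.2² = 19.08.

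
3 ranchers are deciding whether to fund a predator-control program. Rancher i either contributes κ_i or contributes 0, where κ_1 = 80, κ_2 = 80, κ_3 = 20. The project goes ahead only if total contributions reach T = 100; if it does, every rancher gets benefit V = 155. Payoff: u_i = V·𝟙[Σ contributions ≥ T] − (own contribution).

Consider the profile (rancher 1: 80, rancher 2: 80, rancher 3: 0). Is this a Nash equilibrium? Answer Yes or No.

Yes

Total = 160 ≥ 100: provided.
Rancher 1 (pledges 80, payoff 75): dropping to 0 → total 80, payoff 0. No gain.
Rancher 2 (pledges 80, payoff 75): dropping to 0 → total 80, payoff 0. No gain.
Rancher 3 (pledges 0, payoff 155): pledging 20 → total 180, payoff 135. No gain.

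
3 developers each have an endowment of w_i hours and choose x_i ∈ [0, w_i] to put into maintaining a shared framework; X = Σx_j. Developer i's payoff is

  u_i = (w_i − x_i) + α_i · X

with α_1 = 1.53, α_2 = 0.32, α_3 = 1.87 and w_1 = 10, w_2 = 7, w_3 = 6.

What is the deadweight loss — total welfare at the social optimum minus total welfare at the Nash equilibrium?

19.04

∂u_i/∂x_i = α_i − 1, so developer i contributes w_i if α_i > 1, else 0.
α_i > 1 for i ∈ {1, 3}; NE contributions (10, 0, 6), X = 16.
W^NE = Σw_i − X^NE + (Σα_i)·X^NE = 23 + 2.72·16 = 66.52.
Planner: ∂(Σu_j)/∂x_i = Σα_j − 1 = 2.72 > 0, so everyone contributes w_i; X^SO = 23, W^SO = 23 + 2.72·23 = 85.56.
Deadweight loss = 19.04.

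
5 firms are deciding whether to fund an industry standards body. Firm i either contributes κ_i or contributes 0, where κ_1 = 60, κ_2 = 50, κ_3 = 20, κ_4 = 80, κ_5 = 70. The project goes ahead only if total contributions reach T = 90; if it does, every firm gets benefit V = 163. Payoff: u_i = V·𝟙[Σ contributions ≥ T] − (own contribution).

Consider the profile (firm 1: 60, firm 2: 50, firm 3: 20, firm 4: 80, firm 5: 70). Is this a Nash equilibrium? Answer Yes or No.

Total = 280 ≥ 90: provided.
Firm 1 (pledges 60, payoff 103): dropping to 0 → total 220, payoff 163. Profitable deviation.

No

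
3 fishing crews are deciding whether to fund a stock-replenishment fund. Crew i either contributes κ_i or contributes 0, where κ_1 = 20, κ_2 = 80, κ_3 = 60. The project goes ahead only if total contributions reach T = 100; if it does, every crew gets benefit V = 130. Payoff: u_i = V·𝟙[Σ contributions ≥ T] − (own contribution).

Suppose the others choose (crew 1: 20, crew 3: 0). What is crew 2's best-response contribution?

Others' total = 20. Contributing 80 brings total to 100 ≥ 100: gain V − κ_2 = 50.
Best response: 80.

80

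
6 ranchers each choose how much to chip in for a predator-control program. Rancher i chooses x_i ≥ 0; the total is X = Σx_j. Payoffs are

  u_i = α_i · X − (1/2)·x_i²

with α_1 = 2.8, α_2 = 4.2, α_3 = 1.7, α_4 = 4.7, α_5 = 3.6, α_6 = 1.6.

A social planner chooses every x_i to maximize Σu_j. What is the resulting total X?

Planner FOC: ∂(Σu_j)/∂x_i = (Σα_j) − x_i = 0, so x_i^SO = Σα_j = 18.6 for every i; X^SO = 111.6.

111.6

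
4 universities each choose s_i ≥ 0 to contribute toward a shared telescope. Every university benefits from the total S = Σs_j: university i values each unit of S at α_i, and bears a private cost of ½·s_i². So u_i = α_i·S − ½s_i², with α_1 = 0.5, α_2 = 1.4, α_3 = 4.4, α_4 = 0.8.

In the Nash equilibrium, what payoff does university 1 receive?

3.425

University i's FOC: ∂u_i/∂s_i = α_i − s_i = 0, so s_i* = α_i.
NE contributions = (0.5, 1.4, 4.4, 0.8); S = 7.1.
u_1 = α_1·S − ½·(s_1)² = 0.5·7.1 − ½·0.5² = 3.425.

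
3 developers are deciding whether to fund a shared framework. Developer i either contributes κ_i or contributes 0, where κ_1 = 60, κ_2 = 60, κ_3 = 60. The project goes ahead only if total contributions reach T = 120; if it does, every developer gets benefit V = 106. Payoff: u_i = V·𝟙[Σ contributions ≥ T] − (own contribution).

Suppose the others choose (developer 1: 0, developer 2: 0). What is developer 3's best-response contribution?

0

Others' total = 0. Even contributing 60 gives 60 < 120: no benefit either way.
Best response: 0.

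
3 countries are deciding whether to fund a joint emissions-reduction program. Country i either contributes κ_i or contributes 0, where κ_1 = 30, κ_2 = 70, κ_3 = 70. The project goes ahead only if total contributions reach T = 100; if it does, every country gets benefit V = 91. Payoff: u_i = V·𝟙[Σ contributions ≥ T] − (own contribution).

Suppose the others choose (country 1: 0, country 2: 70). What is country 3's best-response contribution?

Others' total = 70. Contributing 70 brings total to 140 ≥ 100: gain V − κ_3 = 21.
Best response: 70.

70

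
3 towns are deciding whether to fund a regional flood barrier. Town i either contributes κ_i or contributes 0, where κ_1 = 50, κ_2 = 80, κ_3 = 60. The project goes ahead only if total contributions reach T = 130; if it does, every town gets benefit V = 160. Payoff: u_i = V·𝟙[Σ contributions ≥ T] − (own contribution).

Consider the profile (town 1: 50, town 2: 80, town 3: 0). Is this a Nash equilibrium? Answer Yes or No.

Total = 130 ≥ 130: provided.
Town 1 (pledges 50, payoff 110): dropping to 0 → total 80, payoff 0. No gain.
Town 2 (pledges 80, payoff 80): dropping to 0 → total 50, payoff 0. No gain.
Town 3 (pledges 0, payoff 160): pledging 60 → total 190, payoff 100. No gain.

Yes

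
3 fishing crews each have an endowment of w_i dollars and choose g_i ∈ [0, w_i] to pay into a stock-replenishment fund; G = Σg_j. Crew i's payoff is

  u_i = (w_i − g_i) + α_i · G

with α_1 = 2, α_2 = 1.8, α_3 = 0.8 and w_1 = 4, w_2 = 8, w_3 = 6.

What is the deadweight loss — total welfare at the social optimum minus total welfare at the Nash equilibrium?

∂u_i/∂g_i = α_i − 1, so crew i contributes w_i if α_i > 1, else 0.
α_i > 1 for i ∈ {1, 2}; NE contributions (4, 8, 0), G = 12.
W^NE = Σw_i − G^NE + (Σα_i)·G^NE = 18 + 3.6·12 = 61.2.
Planner: ∂(Σu_j)/∂g_i = Σα_j − 1 = 3.6 > 0, so everyone contributes w_i; G^SO = 18, W^SO = 18 + 3.6·18 = 82.8.
Deadweight loss = 21.6.

21.6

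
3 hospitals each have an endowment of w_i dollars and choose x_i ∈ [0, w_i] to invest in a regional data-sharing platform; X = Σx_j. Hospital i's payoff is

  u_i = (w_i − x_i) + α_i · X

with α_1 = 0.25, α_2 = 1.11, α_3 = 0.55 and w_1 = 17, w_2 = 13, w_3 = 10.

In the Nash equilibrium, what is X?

∂u_i/∂x_i = α_i − 1, so hospital i contributes w_i if α_i > 1, else 0.
α_i > 1 for i ∈ {2}; NE contributions (0, 13, 0), X = 13.

13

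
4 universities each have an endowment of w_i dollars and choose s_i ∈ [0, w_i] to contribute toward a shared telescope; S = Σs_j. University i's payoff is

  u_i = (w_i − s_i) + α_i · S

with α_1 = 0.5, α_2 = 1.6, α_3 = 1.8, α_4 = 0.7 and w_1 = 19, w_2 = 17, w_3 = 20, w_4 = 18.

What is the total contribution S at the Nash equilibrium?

37

∂u_i/∂s_i = α_i − 1, so university i contributes w_i if α_i > 1, else 0.
α_i > 1 for i ∈ {2, 3}; NE contributions (0, 17, 20, 0), S = 37.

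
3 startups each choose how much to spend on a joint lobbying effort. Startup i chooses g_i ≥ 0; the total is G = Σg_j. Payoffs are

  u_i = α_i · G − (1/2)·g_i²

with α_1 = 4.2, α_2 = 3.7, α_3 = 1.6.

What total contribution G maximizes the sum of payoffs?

28.5

Planner FOC: ∂(Σu_j)/∂g_i = (Σα_j) − g_i = 0, so g_i^SO = Σα_j = 9.5 for every i; G^SO = 28.5.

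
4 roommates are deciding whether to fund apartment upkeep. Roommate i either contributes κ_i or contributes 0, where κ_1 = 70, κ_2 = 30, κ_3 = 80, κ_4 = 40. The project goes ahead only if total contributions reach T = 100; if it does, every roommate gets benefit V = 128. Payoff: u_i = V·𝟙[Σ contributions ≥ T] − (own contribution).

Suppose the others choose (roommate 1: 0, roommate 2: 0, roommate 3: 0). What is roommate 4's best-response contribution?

Others' total = 0. Even contributing 40 gives 40 < 100: no benefit either way.
Best response: 0.

0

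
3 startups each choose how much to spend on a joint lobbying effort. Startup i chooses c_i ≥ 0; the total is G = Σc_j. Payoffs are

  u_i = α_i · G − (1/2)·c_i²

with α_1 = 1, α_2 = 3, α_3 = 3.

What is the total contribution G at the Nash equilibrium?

Startup i's FOC: ∂u_i/∂c_i = α_i − c_i = 0, so c_i* = α_i.
NE contributions = (1, 3, 3); G = 7.

7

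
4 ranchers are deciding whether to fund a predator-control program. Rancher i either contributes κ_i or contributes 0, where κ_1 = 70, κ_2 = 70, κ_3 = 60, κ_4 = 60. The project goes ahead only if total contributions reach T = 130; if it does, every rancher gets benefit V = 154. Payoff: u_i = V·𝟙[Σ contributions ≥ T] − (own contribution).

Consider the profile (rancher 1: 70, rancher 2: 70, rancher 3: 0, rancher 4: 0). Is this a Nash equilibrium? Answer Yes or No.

Total = 140 ≥ 130: provided.
Rancher 1 (pledges 70, payoff 84): dropping to 0 → total 70, payoff 0. No gain.
Rancher 2 (pledges 70, payoff 84): dropping to 0 → total 70, payoff 0. No gain.
Rancher 3 (pledges 0, payoff 154): pledging 60 → total 200, payoff 94. No gain.
Rancher 4 (pledges 0, payoff 154): pledging 60 → total 200, payoff 94. No gain.

Yes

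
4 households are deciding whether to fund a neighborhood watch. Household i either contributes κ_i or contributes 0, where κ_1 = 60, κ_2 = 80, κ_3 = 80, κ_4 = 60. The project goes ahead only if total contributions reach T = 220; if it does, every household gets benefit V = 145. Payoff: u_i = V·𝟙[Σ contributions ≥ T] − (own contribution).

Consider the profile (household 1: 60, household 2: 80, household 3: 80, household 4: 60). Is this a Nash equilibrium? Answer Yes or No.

No

Total = 280 ≥ 220: provided.
Household 1 (pledges 60, payoff 85): dropping to 0 → total 220, payoff 145. Profitable deviation.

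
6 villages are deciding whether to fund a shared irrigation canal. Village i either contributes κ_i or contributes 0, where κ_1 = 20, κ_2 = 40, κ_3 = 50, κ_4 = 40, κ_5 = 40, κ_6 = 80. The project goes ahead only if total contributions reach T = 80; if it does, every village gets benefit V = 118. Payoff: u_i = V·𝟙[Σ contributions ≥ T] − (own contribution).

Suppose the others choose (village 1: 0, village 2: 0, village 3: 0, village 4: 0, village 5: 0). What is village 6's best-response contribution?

80

Others' total = 0. Contributing 80 brings total to 80 ≥ 80: gain V − κ_6 = 38.
Best response: 80.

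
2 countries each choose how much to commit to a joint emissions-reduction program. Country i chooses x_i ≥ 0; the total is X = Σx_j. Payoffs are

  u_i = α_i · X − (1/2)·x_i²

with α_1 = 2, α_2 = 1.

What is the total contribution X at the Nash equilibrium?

3

Country i's FOC: ∂u_i/∂x_i = α_i − x_i = 0, so x_i* = α_i.
NE contributions = (2, 1); X = 3.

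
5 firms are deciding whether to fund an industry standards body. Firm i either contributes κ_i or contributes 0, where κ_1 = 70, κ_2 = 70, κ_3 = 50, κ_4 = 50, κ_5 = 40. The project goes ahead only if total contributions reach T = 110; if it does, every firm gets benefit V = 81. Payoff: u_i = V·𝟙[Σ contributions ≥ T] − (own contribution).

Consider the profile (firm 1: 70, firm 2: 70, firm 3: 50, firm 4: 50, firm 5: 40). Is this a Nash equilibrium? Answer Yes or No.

Total = 280 ≥ 110: provided.
Firm 1 (pledges 70, payoff 11): dropping to 0 → total 210, payoff 81. Profitable deviation.

No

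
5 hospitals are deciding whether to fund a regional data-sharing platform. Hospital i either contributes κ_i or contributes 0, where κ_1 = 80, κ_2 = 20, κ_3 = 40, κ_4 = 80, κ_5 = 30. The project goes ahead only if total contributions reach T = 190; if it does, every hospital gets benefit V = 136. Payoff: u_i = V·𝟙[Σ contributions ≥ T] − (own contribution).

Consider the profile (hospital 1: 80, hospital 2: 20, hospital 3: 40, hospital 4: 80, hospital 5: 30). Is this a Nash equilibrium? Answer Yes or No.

Total = 250 ≥ 190: provided.
Hospital 1 (pledges 80, payoff 56): dropping to 0 → total 170, payoff 0. No gain.
Hospital 2 (pledges 20, payoff 116): dropping to 0 → total 230, payoff 136. Profitable deviation.

No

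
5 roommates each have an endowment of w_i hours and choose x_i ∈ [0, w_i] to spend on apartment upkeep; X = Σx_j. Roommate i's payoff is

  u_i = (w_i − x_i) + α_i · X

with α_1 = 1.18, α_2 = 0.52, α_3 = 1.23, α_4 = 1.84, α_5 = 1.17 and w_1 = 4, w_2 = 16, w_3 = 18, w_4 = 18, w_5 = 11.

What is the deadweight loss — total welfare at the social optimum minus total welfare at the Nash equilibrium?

79.04

∂u_i/∂x_i = α_i − 1, so roommate i contributes w_i if α_i > 1, else 0.
α_i > 1 for i ∈ {1, 3, 4, 5}; NE contributions (4, 0, 18, 18, 11), X = 51.
W^NE = Σw_i − X^NE + (Σα_i)·X^NE = 67 + 4.94·51 = 318.94.
Planner: ∂(Σu_j)/∂x_i = Σα_j − 1 = 4.94 > 0, so everyone contributes w_i; X^SO = 67, W^SO = 67 + 4.94·67 = 397.98.
Deadweight loss = 79.04.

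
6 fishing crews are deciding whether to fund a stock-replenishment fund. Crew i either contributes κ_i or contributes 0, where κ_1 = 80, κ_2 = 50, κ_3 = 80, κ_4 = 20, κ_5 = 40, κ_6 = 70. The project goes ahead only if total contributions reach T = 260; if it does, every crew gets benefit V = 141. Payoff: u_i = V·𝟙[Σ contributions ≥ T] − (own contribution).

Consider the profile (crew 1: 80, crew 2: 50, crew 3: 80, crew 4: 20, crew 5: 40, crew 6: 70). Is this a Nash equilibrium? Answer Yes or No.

Total = 340 ≥ 260: provided.
Crew 1 (pledges 80, payoff 61): dropping to 0 → total 260, payoff 141. Profitable deviation.

No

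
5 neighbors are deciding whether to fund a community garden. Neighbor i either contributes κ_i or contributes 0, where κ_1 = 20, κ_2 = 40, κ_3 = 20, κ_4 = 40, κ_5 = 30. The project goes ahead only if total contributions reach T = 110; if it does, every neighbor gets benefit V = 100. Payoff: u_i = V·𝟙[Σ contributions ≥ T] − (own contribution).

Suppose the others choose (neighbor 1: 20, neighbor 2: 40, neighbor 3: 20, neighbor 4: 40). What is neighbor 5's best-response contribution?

0

Others' total = 120 ≥ 110; contributing adds cost 30 for no extra benefit.
Best response: 0.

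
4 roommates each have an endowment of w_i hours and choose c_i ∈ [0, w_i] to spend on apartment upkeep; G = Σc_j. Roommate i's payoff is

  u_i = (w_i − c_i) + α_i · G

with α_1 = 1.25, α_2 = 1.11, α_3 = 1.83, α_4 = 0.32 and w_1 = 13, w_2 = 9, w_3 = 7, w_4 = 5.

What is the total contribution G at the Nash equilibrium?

29

∂u_i/∂c_i = α_i − 1, so roommate i contributes w_i if α_i > 1, else 0.
α_i > 1 for i ∈ {1, 2, 3}; NE contributions (13, 9, 7, 0), G = 29.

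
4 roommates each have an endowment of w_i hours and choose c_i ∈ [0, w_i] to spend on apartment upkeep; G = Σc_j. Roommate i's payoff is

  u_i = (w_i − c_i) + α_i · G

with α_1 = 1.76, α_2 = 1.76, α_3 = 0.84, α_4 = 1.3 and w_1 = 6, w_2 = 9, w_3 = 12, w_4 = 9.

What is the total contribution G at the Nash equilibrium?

∂u_i/∂c_i = α_i − 1, so roommate i contributes w_i if α_i > 1, else 0.
α_i > 1 for i ∈ {1, 2, 4}; NE contributions (6, 9, 0, 9), G = 24.

24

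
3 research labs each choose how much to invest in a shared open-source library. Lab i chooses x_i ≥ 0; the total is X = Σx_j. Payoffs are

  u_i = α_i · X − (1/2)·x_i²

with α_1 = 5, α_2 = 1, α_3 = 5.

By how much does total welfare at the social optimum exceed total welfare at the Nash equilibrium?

86

Lab i's FOC: ∂u_i/∂x_i = α_i − x_i = 0, so x_i* = α_i.
NE contributions = (5, 1, 5); X = 11.
W^NE = (Σα)·X − ½Σα_i² = 11² − ½·51 = 95.5.
Planner sets x_i = Σα_j = 11 for every i, so X^SO = 3·11 = 33.
W^SO = (Σα)·X^SO − ½·3·(Σα)² = (3/2)·11² = 181.5.
Deadweight loss = W^SO − W^NE = 86.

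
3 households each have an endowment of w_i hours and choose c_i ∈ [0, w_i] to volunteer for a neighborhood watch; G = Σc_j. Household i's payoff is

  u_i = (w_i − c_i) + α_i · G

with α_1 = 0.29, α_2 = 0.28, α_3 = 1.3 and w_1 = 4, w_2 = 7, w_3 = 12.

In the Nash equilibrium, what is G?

12

∂u_i/∂c_i = α_i − 1, so household i contributes w_i if α_i > 1, else 0.
α_i > 1 for i ∈ {3}; NE contributions (0, 0, 12), G = 12.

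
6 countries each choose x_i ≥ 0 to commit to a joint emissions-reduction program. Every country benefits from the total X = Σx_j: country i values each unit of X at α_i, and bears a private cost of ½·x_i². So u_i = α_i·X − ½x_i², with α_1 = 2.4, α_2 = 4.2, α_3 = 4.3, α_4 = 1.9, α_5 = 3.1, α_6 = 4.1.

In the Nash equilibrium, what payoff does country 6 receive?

73.595

Country i's FOC: ∂u_i/∂x_i = α_i − x_i = 0, so x_i* = α_i.
NE contributions = (2.4, 4.2, 4.3, 1.9, 3.1, 4.1); X = 20.
u_6 = α_6·X − ½·(x_6)² = 4.1·20 − ½·4.1² = 73.595.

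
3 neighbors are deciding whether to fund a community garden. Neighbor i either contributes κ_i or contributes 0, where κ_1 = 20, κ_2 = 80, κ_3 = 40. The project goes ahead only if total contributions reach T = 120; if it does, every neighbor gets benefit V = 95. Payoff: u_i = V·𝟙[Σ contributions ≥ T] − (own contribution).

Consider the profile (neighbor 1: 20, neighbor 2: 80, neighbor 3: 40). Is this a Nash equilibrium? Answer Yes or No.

Total = 140 ≥ 120: provided.
Neighbor 1 (pledges 20, payoff 75): dropping to 0 → total 120, payoff 95. Profitable deviation.

No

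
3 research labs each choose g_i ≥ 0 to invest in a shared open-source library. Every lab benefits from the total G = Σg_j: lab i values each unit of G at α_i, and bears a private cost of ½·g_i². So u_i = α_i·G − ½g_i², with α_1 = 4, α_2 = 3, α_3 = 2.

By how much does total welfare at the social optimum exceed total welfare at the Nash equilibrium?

Lab i's FOC: ∂u_i/∂g_i = α_i − g_i = 0, so g_i* = α_i.
NE contributions = (4, 3, 2); G = 9.
W^NE = (Σα)·G − ½Σα_i² = 9² − ½·29 = 66.5.
Planner sets g_i = Σα_j = 9 for every i, so G^SO = 3·9 = 27.
W^SO = (Σα)·G^SO − ½·3·(Σα)² = (3/2)·9² = 121.5.
Deadweight loss = W^SO − W^NE = 55.

55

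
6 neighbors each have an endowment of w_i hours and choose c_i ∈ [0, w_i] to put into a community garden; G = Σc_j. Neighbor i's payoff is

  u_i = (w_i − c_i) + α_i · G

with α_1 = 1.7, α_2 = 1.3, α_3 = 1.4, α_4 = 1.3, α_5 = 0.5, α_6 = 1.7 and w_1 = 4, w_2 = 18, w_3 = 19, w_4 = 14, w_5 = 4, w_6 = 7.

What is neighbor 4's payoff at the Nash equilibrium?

∂u_i/∂c_i = α_i − 1, so neighbor i contributes w_i if α_i > 1, else 0.
α_i > 1 for i ∈ {1, 2, 3, 4, 6}; NE contributions (4, 18, 19, 14, 0, 7), G = 62.
u_4 = (14 − 14) + 1.3·62 = 80.6.

80.6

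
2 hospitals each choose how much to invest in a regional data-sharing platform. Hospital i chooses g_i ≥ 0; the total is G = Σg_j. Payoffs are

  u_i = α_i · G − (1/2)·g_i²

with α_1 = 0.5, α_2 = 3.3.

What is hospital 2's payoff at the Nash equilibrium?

Hospital i's FOC: ∂u_i/∂g_i = α_i − g_i = 0, so g_i* = α_i.
NE contributions = (0.5, 3.3); G = 3.8.
u_2 = α_2·G − ½·(g_2)² = 3.3·3.8 − ½·3.3² = 7.095.

7.095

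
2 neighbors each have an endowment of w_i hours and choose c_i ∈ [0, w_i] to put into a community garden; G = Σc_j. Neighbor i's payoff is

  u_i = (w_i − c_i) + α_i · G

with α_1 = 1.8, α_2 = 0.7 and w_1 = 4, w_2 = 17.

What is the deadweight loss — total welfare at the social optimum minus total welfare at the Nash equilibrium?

∂u_i/∂c_i = α_i − 1, so neighbor i contributes w_i if α_i > 1, else 0.
α_i > 1 for i ∈ {1}; NE contributions (4, 0), G = 4.
W^NE = Σw_i − G^NE + (Σα_i)·G^NE = 21 + 1.5·4 = 27.
Planner: ∂(Σu_j)/∂c_i = Σα_j − 1 = 1.5 > 0, so everyone contributes w_i; G^SO = 21, W^SO = 21 + 1.5·21 = 52.5.
Deadweight loss = 25.5.

25.5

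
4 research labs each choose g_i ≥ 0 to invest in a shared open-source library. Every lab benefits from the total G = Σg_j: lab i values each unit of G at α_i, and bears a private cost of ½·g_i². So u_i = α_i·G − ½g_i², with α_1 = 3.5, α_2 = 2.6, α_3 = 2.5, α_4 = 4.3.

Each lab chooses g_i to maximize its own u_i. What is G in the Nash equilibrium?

Lab i's FOC: ∂u_i/∂g_i = α_i − g_i = 0, so g_i* = α_i.
NE contributions = (3.5, 2.6, 2.5, 4.3); G = 12.9.

12.9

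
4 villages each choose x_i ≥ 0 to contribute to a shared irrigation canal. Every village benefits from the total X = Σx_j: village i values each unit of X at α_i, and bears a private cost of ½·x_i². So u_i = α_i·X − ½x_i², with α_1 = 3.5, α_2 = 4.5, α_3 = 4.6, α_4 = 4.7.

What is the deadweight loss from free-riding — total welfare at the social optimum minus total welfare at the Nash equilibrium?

Village i's FOC: ∂u_i/∂x_i = α_i − x_i = 0, so x_i* = α_i.
NE contributions = (3.5, 4.5, 4.6, 4.7); X = 17.3.
W^NE = (Σα)·X − ½Σα_i² = 17.3² − ½·75.75 = 261.415.
Planner sets x_i = Σα_j = 17.3 for every i, so X^SO = 4·17.3 = 69.2.
W^SO = (Σα)·X^SO − ½·4·(Σα)² = (4/2)·17.3² = 598.58.
Deadweight loss = W^SO − W^NE = 337.165.

337.165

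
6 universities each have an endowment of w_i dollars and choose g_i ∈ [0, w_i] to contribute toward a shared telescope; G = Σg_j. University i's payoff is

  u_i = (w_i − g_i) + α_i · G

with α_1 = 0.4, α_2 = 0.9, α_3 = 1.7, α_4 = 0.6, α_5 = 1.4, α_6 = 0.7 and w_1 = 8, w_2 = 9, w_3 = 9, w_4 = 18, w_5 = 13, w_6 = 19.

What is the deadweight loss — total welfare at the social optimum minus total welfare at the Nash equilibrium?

253.8

∂u_i/∂g_i = α_i − 1, so university i contributes w_i if α_i > 1, else 0.
α_i > 1 for i ∈ {3, 5}; NE contributions (0, 0, 9, 0, 13, 0), G = 22.
W^NE = Σw_i − G^NE + (Σα_i)·G^NE = 76 + 4.7·22 = 179.4.
Planner: ∂(Σu_j)/∂g_i = Σα_j − 1 = 4.7 > 0, so everyone contributes w_i; G^SO = 76, W^SO = 76 + 4.7·76 = 433.2.
Deadweight loss = 253.8.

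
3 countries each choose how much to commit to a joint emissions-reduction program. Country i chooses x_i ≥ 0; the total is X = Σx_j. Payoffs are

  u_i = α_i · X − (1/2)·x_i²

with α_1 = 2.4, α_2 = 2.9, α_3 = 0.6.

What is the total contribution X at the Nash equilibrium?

Country i's FOC: ∂u_i/∂x_i = α_i − x_i = 0, so x_i* = α_i.
NE contributions = (2.4, 2.9, 0.6); X = 5.9.

5.9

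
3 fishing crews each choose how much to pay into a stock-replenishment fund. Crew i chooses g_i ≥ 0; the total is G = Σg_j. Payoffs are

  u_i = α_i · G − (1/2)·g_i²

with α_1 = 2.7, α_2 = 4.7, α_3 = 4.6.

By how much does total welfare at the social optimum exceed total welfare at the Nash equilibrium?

Crew i's FOC: ∂u_i/∂g_i = α_i − g_i = 0, so g_i* = α_i.
NE contributions = (2.7, 4.7, 4.6); G = 12.
W^NE = (Σα)·G − ½Σα_i² = 12² − ½·50.54 = 118.73.
Planner sets g_i = Σα_j = 12 for every i, so G^SO = 3·12 = 36.
W^SO = (Σα)·G^SO − ½·3·(Σα)² = (3/2)·12² = 216.
Deadweight loss = W^SO − W^NE = 97.27.

97.27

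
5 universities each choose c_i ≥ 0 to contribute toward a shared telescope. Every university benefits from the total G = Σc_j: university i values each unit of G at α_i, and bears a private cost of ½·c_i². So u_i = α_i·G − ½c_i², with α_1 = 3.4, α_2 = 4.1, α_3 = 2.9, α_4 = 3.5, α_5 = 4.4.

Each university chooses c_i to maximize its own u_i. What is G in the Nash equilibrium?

University i's FOC: ∂u_i/∂c_i = α_i − c_i = 0, so c_i* = α_i.
NE contributions = (3.4, 4.1, 2.9, 3.5, 4.4); G = 18.3.

18.3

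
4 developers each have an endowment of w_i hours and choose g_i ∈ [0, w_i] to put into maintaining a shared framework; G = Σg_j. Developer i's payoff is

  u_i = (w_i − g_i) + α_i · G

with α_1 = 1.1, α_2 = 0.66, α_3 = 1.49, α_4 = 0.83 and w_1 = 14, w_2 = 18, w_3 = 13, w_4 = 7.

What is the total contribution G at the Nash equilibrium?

∂u_i/∂g_i = α_i − 1, so developer i contributes w_i if α_i > 1, else 0.
α_i > 1 for i ∈ {1, 3}; NE contributions (14, 0, 13, 0), G = 27.

27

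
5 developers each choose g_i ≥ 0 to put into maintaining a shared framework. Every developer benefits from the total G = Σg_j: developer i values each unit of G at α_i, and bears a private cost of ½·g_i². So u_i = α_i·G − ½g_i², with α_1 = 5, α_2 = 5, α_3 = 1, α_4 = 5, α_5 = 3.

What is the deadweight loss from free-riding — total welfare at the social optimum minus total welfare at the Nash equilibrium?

Developer i's FOC: ∂u_i/∂g_i = α_i − g_i = 0, so g_i* = α_i.
NE contributions = (5, 5, 1, 5, 3); G = 19.
W^NE = (Σα)·G − ½Σα_i² = 19² − ½·85 = 318.5.
Planner sets g_i = Σα_j = 19 for every i, so G^SO = 5·19 = 95.
W^SO = (Σα)·G^SO − ½·5·(Σα)² = (5/2)·19² = 902.5.
Deadweight loss = W^SO − W^NE = 584.

584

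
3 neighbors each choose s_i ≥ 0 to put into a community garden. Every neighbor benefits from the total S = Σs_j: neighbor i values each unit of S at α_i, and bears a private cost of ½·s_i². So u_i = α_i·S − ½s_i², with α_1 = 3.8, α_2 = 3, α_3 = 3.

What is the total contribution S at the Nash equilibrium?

9.8

Neighbor i's FOC: ∂u_i/∂s_i = α_i − s_i = 0, so s_i* = α_i.
NE contributions = (3.8, 3, 3); S = 9.8.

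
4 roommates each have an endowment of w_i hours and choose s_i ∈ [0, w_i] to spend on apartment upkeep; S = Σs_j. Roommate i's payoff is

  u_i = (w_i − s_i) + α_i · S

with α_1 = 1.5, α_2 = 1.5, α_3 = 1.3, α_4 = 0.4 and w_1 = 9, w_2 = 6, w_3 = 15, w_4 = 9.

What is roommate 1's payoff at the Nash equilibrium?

∂u_i/∂s_i = α_i − 1, so roommate i contributes w_i if α_i > 1, else 0.
α_i > 1 for i ∈ {1, 2, 3}; NE contributions (9, 6, 15, 0), S = 30.
u_1 = (9 − 9) + 1.5·30 = 45.

45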